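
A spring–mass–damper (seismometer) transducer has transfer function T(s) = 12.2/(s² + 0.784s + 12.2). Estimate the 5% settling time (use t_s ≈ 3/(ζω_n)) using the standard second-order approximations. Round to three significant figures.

Matching coefficients with s² + 2ζω_n s + ω_n² gives ω_n² = 12.2 ⇒ ω_n = 3.49 rad/s, and ζ = 0.784/(2ω_n) = 0.112.
t_s ≈ 3/(ζω_n) = 3/(0.112·3.49) = 7.65 s.

t_s ≈ 7.65 s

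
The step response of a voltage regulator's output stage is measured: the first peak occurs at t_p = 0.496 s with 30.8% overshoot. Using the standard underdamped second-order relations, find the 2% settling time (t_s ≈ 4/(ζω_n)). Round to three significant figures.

The overshoot fixes ζ = −ln(OS)/√(π²+ln²(OS)) = 0.351.
t_p = π/ω_d ⇒ ω_d = 6.33 rad/s; then ω_n = ω_d/√(1−ζ²) = 6.76 rad/s.
t_s ≈ 4/(ζω_n) = 4/(0.351·6.76) = 1.68 s.

t_s ≈ 1.68 s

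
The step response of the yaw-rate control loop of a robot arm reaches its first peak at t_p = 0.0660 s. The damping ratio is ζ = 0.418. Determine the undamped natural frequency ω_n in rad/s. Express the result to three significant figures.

Peak time t_p = π/ω_d, so ω_d = π/t_p = π/0.0660 = 47.6 rad/s.
ω_n = ω_d/√(1−ζ²) = 47.6/√0.825 = 52.4 rad/s.

ω_n ≈ 52.4 rad/s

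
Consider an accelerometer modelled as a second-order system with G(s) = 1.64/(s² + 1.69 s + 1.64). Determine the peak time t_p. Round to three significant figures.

Matching coefficients with s² + 2ζω_n s + ω_n² gives ω_n² = 1.64 ⇒ ω_n = 1.28 rad/s, and ζ = 1.69/(2ω_n) = 0.660.
The damped frequency ω_d = ω_n√(1−ζ²) = 0.962 rad/s. Then t_p = π/ω_d = 3.26 s.

t_p ≈ 3.26 s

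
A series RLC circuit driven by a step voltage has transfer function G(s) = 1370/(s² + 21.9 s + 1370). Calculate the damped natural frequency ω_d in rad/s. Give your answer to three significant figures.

Matching coefficients with s² + 2ζω_n s + ω_n² gives ω_n² = 1370 ⇒ ω_n = 37.0 rad/s, and ζ = 21.9/(2ω_n) = 0.296.
ω_d = 37.0·√(1 − 0.296²) = 35.4 rad/s.

ω_d ≈ 35.4 rad/s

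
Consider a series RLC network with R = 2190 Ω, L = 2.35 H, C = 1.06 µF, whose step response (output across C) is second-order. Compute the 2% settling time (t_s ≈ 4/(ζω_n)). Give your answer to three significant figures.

For a series RLC circuit (capacitor voltage as output), ω_n = 1/√(LC) = 1/√(2.35 H · 1.06 µF) = 634 rad/s.
ζ = (R/2)·√(C/L) = (2190/2)·√(1.06 µF/2.35 H) = 0.735.
t_s ≈ 4/(ζω_n) = 0.00858 s.

t_s ≈ 0.00858 s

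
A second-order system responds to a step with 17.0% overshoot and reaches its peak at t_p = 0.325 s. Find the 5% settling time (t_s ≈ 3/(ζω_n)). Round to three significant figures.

t_s ≈ 0.550 s

From the overshoot, ζ = −ln(OS)/√(π²+ln²(OS)) = 0.491.
From t_p = π/ω_d, ω_d = π/0.325 = 9.67 rad/s, so ω_n = ω_d/√(1−ζ²) = 11.1 rad/s.
t_s ≈ 3/(ζω_n) = 3/(0.491·11.1) = 0.550 s.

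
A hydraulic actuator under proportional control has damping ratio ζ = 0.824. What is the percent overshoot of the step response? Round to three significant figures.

%OS ≈ 1.04%

For an underdamped second-order system, %OS = 100·exp(−πζ/√(1−ζ²)).
πζ/√(1−ζ²) = π·0.824/√(1−0.679) = 4.569, so %OS = 100·e^(−4.569) = 1.04%.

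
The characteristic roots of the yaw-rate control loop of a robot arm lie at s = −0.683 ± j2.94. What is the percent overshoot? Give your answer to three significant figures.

|pole| = ω_n = √(0.683² + 2.94²) = 3.02 rad/s; ζ = cos θ = σ/ω_n = 0.226.
%OS = 100·exp(−πζ/√(1−ζ²)) = 48.2%.

%OS ≈ 48.2%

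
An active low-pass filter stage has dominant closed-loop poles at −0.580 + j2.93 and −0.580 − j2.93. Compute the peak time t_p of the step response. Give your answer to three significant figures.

t_p ≈ 1.07 s

t_p = π/ω_d with ω_d = 2.93 (the imaginary part), so t_p = 1.07 s.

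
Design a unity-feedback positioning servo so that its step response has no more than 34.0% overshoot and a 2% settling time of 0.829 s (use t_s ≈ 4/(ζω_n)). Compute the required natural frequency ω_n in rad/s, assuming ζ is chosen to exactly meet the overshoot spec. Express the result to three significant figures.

Inverting the overshoot relation: ζ = |ln 0.340|/√(π² + ln²0.340) = 0.325.
From t_s ≈ 4/(ζω_n): ω_n = 4/(ζ·t_s) = 4/(0.325·0.829) = 14.9 rad/s.

ω_n ≈ 14.9 rad/s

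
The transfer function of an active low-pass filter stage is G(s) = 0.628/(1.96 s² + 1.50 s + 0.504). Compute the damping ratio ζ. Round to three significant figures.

Dividing through by 1.96: denominator becomes s² + 0.7653 s + 0.2571.
So ω_n = √0.2571 = 0.507 rad/s and ζ = 0.7653/(2·0.507) = 0.755.

ζ ≈ 0.755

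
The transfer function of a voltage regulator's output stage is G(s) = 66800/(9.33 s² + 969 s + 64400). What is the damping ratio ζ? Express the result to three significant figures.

Dividing through by 9.33: denominator becomes s² + 103.9 s + 6902.
So ω_n = √6902 = 83.1 rad/s and ζ = 103.9/(2·83.1) = 0.625.

ζ ≈ 0.625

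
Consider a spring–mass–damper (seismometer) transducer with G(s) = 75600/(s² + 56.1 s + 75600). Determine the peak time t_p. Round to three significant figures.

Matching coefficients with s² + 2ζω_n s + ω_n² gives ω_n² = 75600 ⇒ ω_n = 275 rad/s, and ζ = 56.1/(2ω_n) = 0.102.
The damped frequency ω_d = ω_n√(1−ζ²) = 274 rad/s. Then t_p = π/ω_d = 0.0115 s.

t_p ≈ 0.0115 s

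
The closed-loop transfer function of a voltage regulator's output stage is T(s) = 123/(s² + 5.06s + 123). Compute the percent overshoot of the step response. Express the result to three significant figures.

Matching coefficients with s² + 2ζω_n s + ω_n² gives ω_n² = 123 ⇒ ω_n = 11.1 rad/s, and ζ = 5.06/(2ω_n) = 0.228.
%OS = 100 e^{−πζ/√(1−ζ²)} with ζ = 0.228 gives 47.9%.

%OS ≈ 47.9%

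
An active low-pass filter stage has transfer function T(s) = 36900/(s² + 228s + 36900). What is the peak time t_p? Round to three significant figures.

t_p ≈ 0.0203 s

Matching coefficients with s² + 2ζω_n s + ω_n² gives ω_n² = 36900 ⇒ ω_n = 192 rad/s, and ζ = 228/(2ω_n) = 0.593.
ω_d = 192·√(1 − 0.593²) = 155 rad/s. Then t_p = π/ω_d = 0.0203 s.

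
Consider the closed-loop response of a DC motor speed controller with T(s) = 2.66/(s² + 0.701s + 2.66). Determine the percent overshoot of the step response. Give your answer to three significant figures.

Matching coefficients with s² + 2ζω_n s + ω_n² gives ω_n² = 2.66 ⇒ ω_n = 1.63 rad/s, and ζ = 0.701/(2ω_n) = 0.215.
%OS = 100·exp(−πζ/√(1−ζ²)) = 50.1%.

%OS ≈ 50.1%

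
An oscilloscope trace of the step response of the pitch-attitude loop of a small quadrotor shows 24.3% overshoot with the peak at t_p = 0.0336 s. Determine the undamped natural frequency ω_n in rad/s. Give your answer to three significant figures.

ω_n ≈ 103 rad/s

The overshoot fixes ζ = −ln(OS)/√(π²+ln²(OS)) = 0.411.
t_p = π/ω_d ⇒ ω_d = 93.5 rad/s; then ω_n = ω_d/√(1−ζ²) = 103 rad/s.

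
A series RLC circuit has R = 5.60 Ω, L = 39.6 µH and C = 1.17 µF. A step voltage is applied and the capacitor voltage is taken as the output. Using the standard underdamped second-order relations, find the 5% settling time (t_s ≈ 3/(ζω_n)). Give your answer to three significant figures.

For a series RLC circuit (capacitor voltage as output), ω_n = 1/√(LC) = 1/√(39.6 µH · 1.17 µF) = 147000 rad/s.
ζ = (R/2)·√(C/L) = (5.60/2)·√(1.17 µF/39.6 µH) = 0.481.
t_s ≈ 3/(ζω_n) = 0.0000424 s.

t_s ≈ 0.0000424 s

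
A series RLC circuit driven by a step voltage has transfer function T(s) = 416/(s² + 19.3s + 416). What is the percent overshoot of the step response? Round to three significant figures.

%OS ≈ 18.5%

ω_n = √416 = 20.4 rad/s; ζ = 19.3/(2·20.4) = 0.473.
%OS = 100·exp(−πζ/√(1−ζ²)) = 18.5%.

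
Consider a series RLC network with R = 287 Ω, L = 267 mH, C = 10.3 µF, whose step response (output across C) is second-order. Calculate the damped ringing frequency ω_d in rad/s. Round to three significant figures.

ω_d ≈ 273 rad/s

For a series RLC circuit (capacitor voltage as output), ω_n = 1/√(LC) = 1/√(267 mH · 10.3 µF) = 603 rad/s.
ζ = (R/2)·√(C/L) = (287/2)·√(10.3 µF/267 mH) = 0.891.
ω_d = 603·√(1 − 0.891²) = 273 rad/s.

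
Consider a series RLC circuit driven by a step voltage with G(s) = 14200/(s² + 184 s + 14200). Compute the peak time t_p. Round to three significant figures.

Matching coefficients with s² + 2ζω_n s + ω_n² gives ω_n² = 14200 ⇒ ω_n = 119 rad/s, and ζ = 184/(2ω_n) = 0.772.
ω_d = 119·√(1 − 0.772²) = 75.7 rad/s. Then t_p = π/ω_d = 0.0415 s.

t_p ≈ 0.0415 s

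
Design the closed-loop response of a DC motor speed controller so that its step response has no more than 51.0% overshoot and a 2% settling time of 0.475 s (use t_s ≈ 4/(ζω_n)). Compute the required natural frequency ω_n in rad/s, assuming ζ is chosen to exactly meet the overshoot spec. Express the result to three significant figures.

Inverting the overshoot relation: ζ = |ln 0.510|/√(π² + ln²0.510) = 0.210.
Then ω_n = 4/(ζ t_s) = 4/(0.210 × 0.475) = 40.2 rad/s.

ω_n ≈ 40.2 rad/s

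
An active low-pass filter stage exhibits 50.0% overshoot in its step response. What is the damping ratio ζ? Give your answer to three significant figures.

ζ = −ln(OS)/√(π² + (ln OS)²). With OS = 0.500, ln OS = −0.6931 and ζ = 0.6931/3.217 = 0.215.

ζ ≈ 0.215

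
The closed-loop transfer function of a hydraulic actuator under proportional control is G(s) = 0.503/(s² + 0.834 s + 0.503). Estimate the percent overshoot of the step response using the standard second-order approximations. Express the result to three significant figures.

Matching coefficients with s² + 2ζω_n s + ω_n² gives ω_n² = 0.503 ⇒ ω_n = 0.709 rad/s, and ζ = 0.834/(2ω_n) = 0.588.
%OS = 100·exp(−πζ/√(1−ζ²)) = 10.2%.

%OS ≈ 10.2%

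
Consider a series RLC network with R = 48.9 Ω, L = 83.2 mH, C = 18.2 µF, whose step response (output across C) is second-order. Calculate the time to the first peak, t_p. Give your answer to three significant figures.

t_p ≈ 0.00415 s

For a series RLC circuit (capacitor voltage as output), ω_n = 1/√(LC) = 1/√(83.2 mH · 18.2 µF) = 813 rad/s.
ζ = (R/2)·√(C/L) = (48.9/2)·√(18.2 µF/83.2 mH) = 0.362.
The damped frequency ω_d = ω_n√(1−ζ²) = 758 rad/s. t_p = π/ω_d = 0.00415 s.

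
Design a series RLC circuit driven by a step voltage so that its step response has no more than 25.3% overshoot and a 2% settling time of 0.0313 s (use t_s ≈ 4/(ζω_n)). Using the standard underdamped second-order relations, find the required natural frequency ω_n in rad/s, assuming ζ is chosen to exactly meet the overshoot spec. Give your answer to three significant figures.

ω_n ≈ 319 rad/s

ζ = −ln(OS)/√(π² + (ln OS)²). With OS = 0.253, ln OS = −1.374 and ζ = 1.374/3.429 = 0.401.
Then ω_n = 4/(ζ t_s) = 4/(0.401 × 0.0313) = 319 rad/s.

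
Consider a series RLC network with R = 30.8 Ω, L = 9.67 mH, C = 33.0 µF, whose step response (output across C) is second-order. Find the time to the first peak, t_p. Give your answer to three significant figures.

t_p ≈ 0.00406 s

For a series RLC circuit (capacitor voltage as output), ω_n = 1/√(LC) = 1/√(9.67 mH · 33.0 µF) = 1770 rad/s.
ζ = (R/2)·√(C/L) = (30.8/2)·√(33.0 µF/9.67 mH) = 0.900.
ω_d = 1770·√(1 − 0.900²) = 773 rad/s. t_p = π/ω_d = 0.00406 s.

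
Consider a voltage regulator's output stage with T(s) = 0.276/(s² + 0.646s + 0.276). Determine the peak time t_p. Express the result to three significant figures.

t_p ≈ 7.58 s

ω_n = √0.276 = 0.525 rad/s; ζ = 0.646/(2·0.525) = 0.615.
ω_d = ω_n√(1−ζ²) = 0.414 rad/s. Then t_p = π/ω_d = 7.58 s.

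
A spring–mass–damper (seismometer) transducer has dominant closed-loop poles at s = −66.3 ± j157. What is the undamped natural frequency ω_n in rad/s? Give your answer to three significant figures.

ω_n ≈ 170 rad/s

With σ = 66.3, ω_d = 157: ω_n = √(σ²+ω_d²) = 170 rad/s, ζ = σ/ω_n = 0.389.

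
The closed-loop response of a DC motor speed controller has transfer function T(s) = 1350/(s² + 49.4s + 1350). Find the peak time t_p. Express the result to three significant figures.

t_p ≈ 0.115 s

Matching coefficients with s² + 2ζω_n s + ω_n² gives ω_n² = 1350 ⇒ ω_n = 36.7 rad/s, and ζ = 49.4/(2ω_n) = 0.672.
ω_d = ω_n√(1−ζ²) = 27.2 rad/s. Then t_p = π/ω_d = 0.115 s.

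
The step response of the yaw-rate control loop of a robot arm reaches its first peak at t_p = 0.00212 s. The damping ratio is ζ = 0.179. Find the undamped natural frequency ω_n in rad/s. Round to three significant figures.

Peak time t_p = π/ω_d, so ω_d = π/t_p = π/0.00212 = 1480 rad/s.
ω_n = ω_d/√(1−ζ²) = 1480/√0.968 = 1510 rad/s.

ω_n ≈ 1510 rad/s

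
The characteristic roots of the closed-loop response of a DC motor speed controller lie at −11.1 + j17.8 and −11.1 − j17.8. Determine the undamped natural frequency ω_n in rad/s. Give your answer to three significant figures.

ω_n ≈ 21.0 rad/s

With σ = 11.1, ω_d = 17.8: ω_n = √(σ²+ω_d²) = 21.0 rad/s, ζ = σ/ω_n = 0.529.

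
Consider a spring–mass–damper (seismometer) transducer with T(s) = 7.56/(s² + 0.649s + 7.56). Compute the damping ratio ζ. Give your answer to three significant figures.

ζ ≈ 0.118

Comparing the denominator to s² + 2ζω_n s + ω_n²: ω_n = √7.56 = 2.75 rad/s, and 2ζω_n = 0.649 so ζ = 0.649/(2·2.75) = 0.118.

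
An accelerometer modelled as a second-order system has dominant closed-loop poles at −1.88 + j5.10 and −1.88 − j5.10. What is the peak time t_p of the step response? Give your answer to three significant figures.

t_p ≈ 0.616 s

t_p = π/ω_d with ω_d = 5.10 (the imaginary part), so t_p = 0.616 s.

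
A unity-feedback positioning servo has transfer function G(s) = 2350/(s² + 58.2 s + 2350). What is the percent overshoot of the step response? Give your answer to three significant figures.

ω_n = √2350 = 48.5 rad/s; ζ = 58.2/(2·48.5) = 0.600.
Overshoot: exp(−π·0.600/√(1−0.600²)) = 0.0946, i.e. 9.46%.

%OS ≈ 9.46%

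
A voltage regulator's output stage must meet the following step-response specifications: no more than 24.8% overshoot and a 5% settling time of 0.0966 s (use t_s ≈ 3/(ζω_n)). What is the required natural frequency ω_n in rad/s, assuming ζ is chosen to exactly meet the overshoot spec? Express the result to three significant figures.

ω_n ≈ 76.6 rad/s

ζ = −ln(OS)/√(π² + (ln OS)²). With OS = 0.248, ln OS = −1.394 and ζ = 1.394/3.437 = 0.406.
From t_s ≈ 3/(ζω_n): ω_n = 3/(ζ·t_s) = 3/(0.406·0.0966) = 76.6 rad/s.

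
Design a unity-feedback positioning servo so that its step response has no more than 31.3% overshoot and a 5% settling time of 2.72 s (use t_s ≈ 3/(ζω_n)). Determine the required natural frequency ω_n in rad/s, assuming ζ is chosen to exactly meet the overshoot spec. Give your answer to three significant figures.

Inverting the overshoot relation: ζ = |ln 0.313|/√(π² + ln²0.313) = 0.347.
From t_s ≈ 3/(ζω_n): ω_n = 3/(ζ·t_s) = 3/(0.347·2.72) = 3.18 rad/s.

ω_n ≈ 3.18 rad/s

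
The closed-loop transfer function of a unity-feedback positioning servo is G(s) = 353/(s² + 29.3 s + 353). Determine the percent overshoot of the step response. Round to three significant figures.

Comparing the denominator to s² + 2ζω_n s + ω_n²: ω_n = √353 = 18.8 rad/s, and 2ζω_n = 29.3 so ζ = 29.3/(2·18.8) = 0.780.
Overshoot: exp(−π·0.780/√(1−0.780²)) = 0.0200, i.e. 2.00%.

%OS ≈ 2.00%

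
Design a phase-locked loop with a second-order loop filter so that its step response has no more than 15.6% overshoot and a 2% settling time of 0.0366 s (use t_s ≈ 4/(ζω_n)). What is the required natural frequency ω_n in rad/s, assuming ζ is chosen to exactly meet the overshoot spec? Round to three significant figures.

From %OS = 100·exp(−πζ/√(1−ζ²)), invert to get ζ = −ln(OS)/√(π² + ln²(OS)) with OS = 0.156.
−ln 0.156 = 1.858, so ζ = 1.858/√(π² + 3.452) = 0.509.
From t_s ≈ 4/(ζω_n): ω_n = 4/(ζ·t_s) = 4/(0.509·0.0366) = 215 rad/s.

ω_n ≈ 215 rad/s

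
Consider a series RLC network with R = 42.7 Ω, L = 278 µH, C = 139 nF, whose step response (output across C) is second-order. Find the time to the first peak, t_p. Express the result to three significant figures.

t_p ≈ 0.0000222 s

For a series RLC circuit (capacitor voltage as output), ω_n = 1/√(LC) = 1/√(278 µH · 139 nF) = 161000 rad/s.
ζ = (R/2)·√(C/L) = (42.7/2)·√(139 nF/278 µH) = 0.477.
ω_d = 161000·√(1 − 0.477²) = 141000 rad/s. t_p = π/ω_d = 0.0000222 s.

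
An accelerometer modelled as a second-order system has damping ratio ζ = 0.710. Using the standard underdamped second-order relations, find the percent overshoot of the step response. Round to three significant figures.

%OS ≈ 4.21%

For an underdamped second-order system, %OS = 100·exp(−πζ/√(1−ζ²)).
πζ/√(1−ζ²) = π·0.710/√(1−0.504) = 3.167, so %OS = 100·e^(−3.167) = 4.21%.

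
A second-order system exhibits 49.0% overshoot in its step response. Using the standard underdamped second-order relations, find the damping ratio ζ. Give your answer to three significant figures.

ζ ≈ 0.221

Inverting the overshoot relation: ζ = |ln 0.490|/√(π² + ln²0.490) = 0.221.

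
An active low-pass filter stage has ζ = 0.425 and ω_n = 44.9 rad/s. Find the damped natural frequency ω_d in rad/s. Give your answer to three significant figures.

ω_d = ω_n√(1−ζ²) = 44.9·√0.819 = 40.6 rad/s.

ω_d ≈ 40.6 rad/s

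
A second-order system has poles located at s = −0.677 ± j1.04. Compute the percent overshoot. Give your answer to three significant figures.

%OS ≈ 12.9%

With σ = 0.677, ω_d = 1.04: ω_n = √(σ²+ω_d²) = 1.24 rad/s, ζ = σ/ω_n = 0.546.
%OS = 100 e^{−πζ/√(1−ζ²)} with ζ = 0.546 gives 12.9%.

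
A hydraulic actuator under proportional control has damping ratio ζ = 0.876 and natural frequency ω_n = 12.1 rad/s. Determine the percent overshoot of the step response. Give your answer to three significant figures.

For an underdamped second-order system, %OS = 100·exp(−πζ/√(1−ζ²)).
πζ/√(1−ζ²) = π·0.876/√(1−0.767) = 5.706, so %OS = 100·e^(−5.706) = 0.333%.

%OS ≈ 0.333%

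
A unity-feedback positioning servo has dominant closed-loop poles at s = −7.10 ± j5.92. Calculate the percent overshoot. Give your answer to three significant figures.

%OS ≈ 2.31%

The poles are at −σ ± jω_d with σ = 7.10 and ω_d = 5.92, so ω_n = √(σ²+ω_d²) = 9.24 rad/s and ζ = σ/ω_n = 0.768.
%OS = 100·exp(−πζ/√(1−ζ²)) = 2.31%.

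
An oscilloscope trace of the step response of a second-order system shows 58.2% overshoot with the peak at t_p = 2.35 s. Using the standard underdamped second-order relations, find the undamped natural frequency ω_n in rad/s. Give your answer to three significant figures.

ω_n ≈ 1.36 rad/s

The overshoot fixes ζ = −ln(OS)/√(π²+ln²(OS)) = 0.170.
From t_p = π/ω_d, ω_d = π/2.35 = 1.34 rad/s, so ω_n = ω_d/√(1−ζ²) = 1.36 rad/s.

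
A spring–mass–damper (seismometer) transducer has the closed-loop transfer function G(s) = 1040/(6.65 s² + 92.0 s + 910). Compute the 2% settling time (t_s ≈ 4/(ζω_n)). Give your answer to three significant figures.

Dividing through by 6.65: denominator becomes s² + 13.83 s + 136.8.
So ω_n = √136.8 = 11.7 rad/s and ζ = 13.83/(2·11.7) = 0.591.
t_s ≈ 4/(ζω_n) = 0.578 s.

t_s ≈ 0.578 s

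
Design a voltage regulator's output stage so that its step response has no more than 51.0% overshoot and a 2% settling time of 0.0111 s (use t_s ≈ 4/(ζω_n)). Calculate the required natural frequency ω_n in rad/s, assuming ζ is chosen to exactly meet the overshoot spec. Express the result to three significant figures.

From %OS = 100·exp(−πζ/√(1−ζ²)), invert to get ζ = −ln(OS)/√(π² + ln²(OS)) with OS = 0.510.
−ln 0.510 = 0.6733, so ζ = 0.6733/√(π² + 0.4534) = 0.210.
From t_s ≈ 4/(ζω_n): ω_n = 4/(ζ·t_s) = 4/(0.210·0.0111) = 1720 rad/s.

ω_n ≈ 1720 rad/s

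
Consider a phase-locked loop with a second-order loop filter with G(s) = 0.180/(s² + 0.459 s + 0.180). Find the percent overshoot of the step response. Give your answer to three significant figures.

Matching coefficients with s² + 2ζω_n s + ω_n² gives ω_n² = 0.180 ⇒ ω_n = 0.424 rad/s, and ζ = 0.459/(2ω_n) = 0.541.
%OS = 100·exp(−πζ/√(1−ζ²)) = 13.3%.

%OS ≈ 13.3%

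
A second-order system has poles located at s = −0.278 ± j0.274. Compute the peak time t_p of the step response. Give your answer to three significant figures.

t_p = π/ω_d with ω_d = 0.274 (the imaginary part), so t_p = 11.5 s.

t_p ≈ 11.5 s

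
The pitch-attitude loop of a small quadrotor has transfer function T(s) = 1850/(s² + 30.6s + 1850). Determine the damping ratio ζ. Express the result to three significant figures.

Comparing the denominator to s² + 2ζω_n s + ω_n²: ω_n = √1850 = 43.0 rad/s, and 2ζω_n = 30.6 so ζ = 30.6/(2·43.0) = 0.356.

ζ ≈ 0.356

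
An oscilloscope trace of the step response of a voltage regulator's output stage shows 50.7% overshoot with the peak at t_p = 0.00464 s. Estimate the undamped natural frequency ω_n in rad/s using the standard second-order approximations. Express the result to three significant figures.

ω_n ≈ 693 rad/s

From the overshoot, ζ = −ln(OS)/√(π²+ln²(OS)) = 0.211.
From t_p = π/ω_d, ω_d = π/0.00464 = 677 rad/s, so ω_n = ω_d/√(1−ζ²) = 693 rad/s.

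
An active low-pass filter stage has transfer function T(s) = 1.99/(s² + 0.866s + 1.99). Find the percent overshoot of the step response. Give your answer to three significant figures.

%OS ≈ 36.3%

Matching coefficients with s² + 2ζω_n s + ω_n² gives ω_n² = 1.99 ⇒ ω_n = 1.41 rad/s, and ζ = 0.866/(2ω_n) = 0.307.
Overshoot: exp(−π·0.307/√(1−0.307²)) = 0.363, i.e. 36.3%.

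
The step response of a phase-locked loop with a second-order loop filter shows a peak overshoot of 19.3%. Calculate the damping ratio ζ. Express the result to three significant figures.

From %OS = 100·exp(−πζ/√(1−ζ²)), invert to get ζ = −ln(OS)/√(π² + ln²(OS)) with OS = 0.193.
−ln 0.193 = 1.645, so ζ = 1.645/√(π² + 2.706) = 0.464.

ζ ≈ 0.464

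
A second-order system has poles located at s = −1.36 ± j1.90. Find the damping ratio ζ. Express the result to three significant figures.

The poles are at −σ ± jω_d with σ = 1.36 and ω_d = 1.90, so ω_n = √(σ²+ω_d²) = 2.34 rad/s and ζ = σ/ω_n = 0.582.

ζ ≈ 0.582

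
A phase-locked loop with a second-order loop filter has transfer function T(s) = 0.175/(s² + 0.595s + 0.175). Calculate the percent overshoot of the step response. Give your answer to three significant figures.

%OS ≈ 4.17%

Matching coefficients with s² + 2ζω_n s + ω_n² gives ω_n² = 0.175 ⇒ ω_n = 0.418 rad/s, and ζ = 0.595/(2ω_n) = 0.711.
Overshoot: exp(−π·0.711/√(1−0.711²)) = 0.0417, i.e. 4.17%.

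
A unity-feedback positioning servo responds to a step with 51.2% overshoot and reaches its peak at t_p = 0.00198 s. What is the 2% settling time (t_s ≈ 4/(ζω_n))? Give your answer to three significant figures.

The overshoot fixes ζ = −ln(OS)/√(π²+ln²(OS)) = 0.208.
t_p = π/ω_d ⇒ ω_d = 1590 rad/s; then ω_n = ω_d/√(1−ζ²) = 1620 rad/s.
t_s ≈ 4/(ζω_n) = 4/(0.208·1620) = 0.0118 s.

t_s ≈ 0.0118 s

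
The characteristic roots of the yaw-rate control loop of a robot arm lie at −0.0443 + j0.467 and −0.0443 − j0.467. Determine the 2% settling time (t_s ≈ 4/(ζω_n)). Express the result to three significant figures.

For poles at −σ ± jω_d, ζω_n = σ = 0.0443, so t_s ≈ 4/σ = 90.3 s.

t_s ≈ 90.3 s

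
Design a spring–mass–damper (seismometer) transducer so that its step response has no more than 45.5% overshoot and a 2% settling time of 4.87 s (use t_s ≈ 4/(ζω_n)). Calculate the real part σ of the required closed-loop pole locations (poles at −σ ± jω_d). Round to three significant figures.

The settling-time spec alone fixes σ = ζω_n = 4/t_s = 4/4.87 = 0.821.
(Overshoot then fixes ζ = 0.243 and hence ω_d = σ·√(1−ζ²)/ζ = 3.28 rad/s.)

σ ≈ 0.821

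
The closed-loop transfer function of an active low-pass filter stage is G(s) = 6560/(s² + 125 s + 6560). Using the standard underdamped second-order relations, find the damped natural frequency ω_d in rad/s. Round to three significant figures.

Matching coefficients with s² + 2ζω_n s + ω_n² gives ω_n² = 6560 ⇒ ω_n = 81.0 rad/s, and ζ = 125/(2ω_n) = 0.772.
The damped frequency ω_d = ω_n√(1−ζ²) = 51.5 rad/s.

ω_d ≈ 51.5 rad/s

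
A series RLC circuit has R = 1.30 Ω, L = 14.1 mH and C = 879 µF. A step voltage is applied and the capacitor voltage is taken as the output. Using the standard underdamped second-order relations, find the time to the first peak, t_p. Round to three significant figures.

For a series RLC circuit (capacitor voltage as output), ω_n = 1/√(LC) = 1/√(14.1 mH · 879 µF) = 284 rad/s.
ζ = (R/2)·√(C/L) = (1.30/2)·√(879 µF/14.1 mH) = 0.162.
The damped frequency ω_d = ω_n√(1−ζ²) = 280 rad/s. t_p = π/ω_d = 0.0112 s.

t_p ≈ 0.0112 s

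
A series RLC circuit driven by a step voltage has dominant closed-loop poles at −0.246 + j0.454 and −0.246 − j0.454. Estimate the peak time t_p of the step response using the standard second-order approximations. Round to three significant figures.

t_p = π/ω_d with ω_d = 0.454 (the imaginary part), so t_p = 6.92 s.

t_p ≈ 6.92 s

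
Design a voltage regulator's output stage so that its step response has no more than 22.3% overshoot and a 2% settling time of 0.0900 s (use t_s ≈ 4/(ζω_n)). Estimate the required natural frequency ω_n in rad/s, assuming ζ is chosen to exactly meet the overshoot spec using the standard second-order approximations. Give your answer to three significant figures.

ω_n ≈ 103 rad/s

Inverting the overshoot relation: ζ = |ln 0.223|/√(π² + ln²0.223) = 0.431.
Then ω_n = 4/(ζ t_s) = 4/(0.431 × 0.0900) = 103 rad/s.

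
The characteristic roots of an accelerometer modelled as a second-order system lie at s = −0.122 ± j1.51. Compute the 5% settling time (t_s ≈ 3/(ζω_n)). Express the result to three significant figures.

t_s ≈ 24.6 s

For poles at −σ ± jω_d, ζω_n = σ = 0.122, so t_s ≈ 3/σ = 24.6 s.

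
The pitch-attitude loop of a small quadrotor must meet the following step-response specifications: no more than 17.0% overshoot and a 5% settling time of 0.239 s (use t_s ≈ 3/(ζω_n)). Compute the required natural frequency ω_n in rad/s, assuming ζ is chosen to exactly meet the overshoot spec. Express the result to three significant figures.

Inverting the overshoot relation: ζ = |ln 0.170|/√(π² + ln²0.170) = 0.491.
Then ω_n = 3/(ζ t_s) = 3/(0.491 × 0.239) = 25.6 rad/s.

ω_n ≈ 25.6 rad/s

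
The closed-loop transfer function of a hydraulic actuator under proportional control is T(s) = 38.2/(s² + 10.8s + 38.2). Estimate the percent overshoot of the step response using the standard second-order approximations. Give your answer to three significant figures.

Matching coefficients with s² + 2ζω_n s + ω_n² gives ω_n² = 38.2 ⇒ ω_n = 6.18 rad/s, and ζ = 10.8/(2ω_n) = 0.874.
%OS = 100·exp(−πζ/√(1−ζ²)) = 0.354%.

%OS ≈ 0.354%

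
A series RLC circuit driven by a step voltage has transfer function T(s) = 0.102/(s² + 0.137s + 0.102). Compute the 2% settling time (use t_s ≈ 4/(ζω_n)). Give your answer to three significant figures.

Comparing the denominator to s² + 2ζω_n s + ω_n²: ω_n = √0.102 = 0.319 rad/s, and 2ζω_n = 0.137 so ζ = 0.137/(2·0.319) = 0.214.
t_s ≈ 4/(ζω_n) = 4/(0.214·0.319) = 58.4 s.

t_s ≈ 58.4 s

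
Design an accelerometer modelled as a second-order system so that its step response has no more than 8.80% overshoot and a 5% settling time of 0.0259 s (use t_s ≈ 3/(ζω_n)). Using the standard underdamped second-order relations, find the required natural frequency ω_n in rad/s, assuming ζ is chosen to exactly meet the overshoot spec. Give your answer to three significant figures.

Inverting the overshoot relation: ζ = |ln 0.0880|/√(π² + ln²0.0880) = 0.612.
From t_s ≈ 3/(ζω_n): ω_n = 3/(ζ·t_s) = 3/(0.612·0.0259) = 189 rad/s.

ω_n ≈ 189 rad/s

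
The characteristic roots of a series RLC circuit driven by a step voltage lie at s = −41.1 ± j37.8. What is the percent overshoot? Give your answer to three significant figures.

%OS ≈ 3.28%

The poles are at −σ ± jω_d with σ = 41.1 and ω_d = 37.8, so ω_n = √(σ²+ω_d²) = 55.8 rad/s and ζ = σ/ω_n = 0.736.
%OS = 100·exp(−πζ/√(1−ζ²)) = 3.28%.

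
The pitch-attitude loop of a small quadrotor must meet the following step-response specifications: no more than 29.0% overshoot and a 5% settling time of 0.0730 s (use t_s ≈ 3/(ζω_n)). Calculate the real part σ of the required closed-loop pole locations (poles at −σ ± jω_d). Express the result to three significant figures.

σ ≈ 41.1

The settling-time spec alone fixes σ = ζω_n = 3/t_s = 3/0.0730 = 41.1.
(Overshoot then fixes ζ = 0.367 and hence ω_d = σ·√(1−ζ²)/ζ = 104 rad/s.)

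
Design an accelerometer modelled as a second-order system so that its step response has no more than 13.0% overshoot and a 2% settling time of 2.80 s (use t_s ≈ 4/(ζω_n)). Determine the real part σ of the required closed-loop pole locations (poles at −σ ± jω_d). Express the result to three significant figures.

The settling-time spec alone fixes σ = ζω_n = 4/t_s = 4/2.80 = 1.43.
(Overshoot then fixes ζ = 0.545 and hence ω_d = σ·√(1−ζ²)/ζ = 2.20 rad/s.)

σ ≈ 1.43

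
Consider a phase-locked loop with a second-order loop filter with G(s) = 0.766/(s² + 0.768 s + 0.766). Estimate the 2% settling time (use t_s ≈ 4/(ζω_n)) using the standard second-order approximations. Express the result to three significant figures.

t_s ≈ 10.4 s

Matching coefficients with s² + 2ζω_n s + ω_n² gives ω_n² = 0.766 ⇒ ω_n = 0.875 rad/s, and ζ = 0.768/(2ω_n) = 0.439.
t_s ≈ 4/(ζω_n) = 4/(0.439·0.875) = 10.4 s.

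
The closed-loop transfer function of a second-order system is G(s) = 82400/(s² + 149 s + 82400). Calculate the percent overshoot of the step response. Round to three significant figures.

%OS ≈ 43.0%

Comparing the denominator to s² + 2ζω_n s + ω_n²: ω_n = √82400 = 287 rad/s, and 2ζω_n = 149 so ζ = 149/(2·287) = 0.260.
Overshoot: exp(−π·0.260/√(1−0.260²)) = 0.430, i.e. 43.0%.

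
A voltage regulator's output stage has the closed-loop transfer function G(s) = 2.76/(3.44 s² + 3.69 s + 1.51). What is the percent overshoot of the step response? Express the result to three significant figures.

%OS ≈ 1.31%

Dividing through by 3.44: denominator becomes s² + 1.073 s + 0.4390.
So ω_n = √0.4390 = 0.663 rad/s and ζ = 1.073/(2·0.663) = 0.810.
%OS = 100 e^{−πζ/√(1−ζ²)} with ζ = 0.810 gives 1.31%.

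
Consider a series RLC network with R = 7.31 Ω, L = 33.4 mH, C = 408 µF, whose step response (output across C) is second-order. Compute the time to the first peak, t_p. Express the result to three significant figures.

t_p ≈ 0.0127 s

For a series RLC circuit (capacitor voltage as output), ω_n = 1/√(LC) = 1/√(33.4 mH · 408 µF) = 271 rad/s.
ζ = (R/2)·√(C/L) = (7.31/2)·√(408 µF/33.4 mH) = 0.404.
The damped frequency ω_d = ω_n√(1−ζ²) = 248 rad/s. t_p = π/ω_d = 0.0127 s.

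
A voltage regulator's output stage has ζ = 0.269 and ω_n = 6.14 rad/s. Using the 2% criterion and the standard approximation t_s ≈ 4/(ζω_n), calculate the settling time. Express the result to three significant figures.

t_s ≈ 2.42 s

t_s ≈ 4/(ζω_n) = 4/(0.269 × 6.14) = 2.42 s.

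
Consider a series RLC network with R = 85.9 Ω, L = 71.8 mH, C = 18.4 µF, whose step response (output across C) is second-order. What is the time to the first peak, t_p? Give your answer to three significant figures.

For a series RLC circuit (capacitor voltage as output), ω_n = 1/√(LC) = 1/√(71.8 mH · 18.4 µF) = 870 rad/s.
ζ = (R/2)·√(C/L) = (85.9/2)·√(18.4 µF/71.8 mH) = 0.688.
ω_d = ω_n√(1−ζ²) = 632 rad/s. t_p = π/ω_d = 0.00497 s.

t_p ≈ 0.00497 s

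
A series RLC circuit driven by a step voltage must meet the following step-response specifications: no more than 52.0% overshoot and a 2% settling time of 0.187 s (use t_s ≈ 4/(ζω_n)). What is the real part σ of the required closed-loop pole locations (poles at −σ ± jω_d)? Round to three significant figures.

σ ≈ 21.4

The settling-time spec alone fixes σ = ζω_n = 4/t_s = 4/0.187 = 21.4.
(Overshoot then fixes ζ = 0.204 and hence ω_d = σ·√(1−ζ²)/ζ = 103 rad/s.)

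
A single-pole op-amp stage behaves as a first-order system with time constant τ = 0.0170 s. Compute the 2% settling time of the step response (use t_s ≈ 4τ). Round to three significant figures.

t_s ≈ 0.0680 s

t_s ≈ 4τ = 0.0680 s.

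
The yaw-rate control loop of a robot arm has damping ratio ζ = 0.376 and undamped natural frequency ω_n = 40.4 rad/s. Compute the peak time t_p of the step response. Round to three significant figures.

t_p ≈ 0.0839 s

The damped frequency is ω_d = ω_n√(1−ζ²) = 40.4·√(1−0.141) = 37.4 rad/s.
Peak time t_p = π/ω_d = π/37.4 = 0.0839 s.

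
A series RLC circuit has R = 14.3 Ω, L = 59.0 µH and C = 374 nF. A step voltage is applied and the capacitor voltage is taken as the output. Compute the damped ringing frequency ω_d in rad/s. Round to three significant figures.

ω_d ≈ 175000 rad/s

For a series RLC circuit (capacitor voltage as output), ω_n = 1/√(LC) = 1/√(59.0 µH · 374 nF) = 213000 rad/s.
ζ = (R/2)·√(C/L) = (14.3/2)·√(374 nF/59.0 µH) = 0.569.
ω_d = 213000·√(1 − 0.569²) = 175000 rad/s.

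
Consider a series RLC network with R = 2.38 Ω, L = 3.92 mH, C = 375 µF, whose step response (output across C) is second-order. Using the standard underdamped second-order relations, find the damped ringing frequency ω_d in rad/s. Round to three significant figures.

ω_d ≈ 767 rad/s

For a series RLC circuit (capacitor voltage as output), ω_n = 1/√(LC) = 1/√(3.92 mH · 375 µF) = 825 rad/s.
ζ = (R/2)·√(C/L) = (2.38/2)·√(375 µF/3.92 mH) = 0.368.
ω_d = ω_n√(1−ζ²) = 767 rad/s.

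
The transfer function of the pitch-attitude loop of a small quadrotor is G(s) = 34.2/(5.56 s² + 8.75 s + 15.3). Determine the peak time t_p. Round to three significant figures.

t_p ≈ 2.15 s

Dividing through by 5.56: denominator becomes s² + 1.574 s + 2.752.
So ω_n = √2.752 = 1.66 rad/s and ζ = 1.574/(2·1.66) = 0.474.
ω_d = ω_n√(1−ζ²) = 1.46 rad/s. t_p = π/ω_d = 2.15 s.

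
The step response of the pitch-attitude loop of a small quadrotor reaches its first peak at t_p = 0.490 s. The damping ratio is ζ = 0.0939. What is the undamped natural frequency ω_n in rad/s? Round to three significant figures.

ω_n ≈ 6.44 rad/s

Peak time t_p = π/ω_d, so ω_d = π/t_p = π/0.490 = 6.41 rad/s.
ω_n = ω_d/√(1−ζ²) = 6.41/√0.991 = 6.44 rad/s.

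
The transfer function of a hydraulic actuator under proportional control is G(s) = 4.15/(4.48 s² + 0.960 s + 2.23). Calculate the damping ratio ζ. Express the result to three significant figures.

Dividing through by 4.48: denominator becomes s² + 0.2143 s + 0.4978.
So ω_n = √0.4978 = 0.706 rad/s and ζ = 0.2143/(2·0.706) = 0.152.

ζ ≈ 0.152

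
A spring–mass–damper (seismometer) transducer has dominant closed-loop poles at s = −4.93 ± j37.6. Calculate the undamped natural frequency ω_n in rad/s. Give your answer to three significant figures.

|pole| = ω_n = √(4.93² + 37.6²) = 37.9 rad/s; ζ = cos θ = σ/ω_n = 0.130.

ω_n ≈ 37.9 rad/s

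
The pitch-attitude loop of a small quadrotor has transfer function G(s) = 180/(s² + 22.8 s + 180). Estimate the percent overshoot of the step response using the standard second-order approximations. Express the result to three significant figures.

%OS ≈ 0.633%

Matching coefficients with s² + 2ζω_n s + ω_n² gives ω_n² = 180 ⇒ ω_n = 13.4 rad/s, and ζ = 22.8/(2ω_n) = 0.850.
%OS = 100 e^{−πζ/√(1−ζ²)} with ζ = 0.850 gives 0.633%.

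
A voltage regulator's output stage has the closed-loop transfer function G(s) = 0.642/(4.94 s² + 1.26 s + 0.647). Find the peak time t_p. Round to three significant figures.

Dividing through by 4.94: denominator becomes s² + 0.2551 s + 0.1310.
So ω_n = √0.1310 = 0.362 rad/s and ζ = 0.2551/(2·0.362) = 0.352.
ω_d = 0.362·√(1 − 0.352²) = 0.339 rad/s. t_p = π/ω_d = 9.28 s.

t_p ≈ 9.28 s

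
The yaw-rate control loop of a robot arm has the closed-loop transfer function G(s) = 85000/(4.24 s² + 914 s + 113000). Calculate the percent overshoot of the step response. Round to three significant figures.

Dividing through by 4.24: denominator becomes s² + 215.6 s + 26650.
So ω_n = √26650 = 163 rad/s and ζ = 215.6/(2·163) = 0.660.
%OS = 100 e^{−πζ/√(1−ζ²)} with ζ = 0.660 gives 6.32%.

%OS ≈ 6.32%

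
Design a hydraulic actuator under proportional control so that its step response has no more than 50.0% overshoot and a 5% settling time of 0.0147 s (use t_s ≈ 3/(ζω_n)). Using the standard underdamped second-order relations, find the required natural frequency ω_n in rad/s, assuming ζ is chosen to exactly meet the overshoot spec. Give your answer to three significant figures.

Inverting the overshoot relation: ζ = |ln 0.500|/√(π² + ln²0.500) = 0.215.
From t_s ≈ 3/(ζω_n): ω_n = 3/(ζ·t_s) = 3/(0.215·0.0147) = 947 rad/s.

ω_n ≈ 947 rad/s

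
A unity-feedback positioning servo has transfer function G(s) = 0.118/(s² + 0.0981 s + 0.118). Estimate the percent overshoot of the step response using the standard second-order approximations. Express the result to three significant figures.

%OS ≈ 63.6%

ω_n = √0.118 = 0.344 rad/s; ζ = 0.0981/(2·0.344) = 0.143.
%OS = 100·exp(−πζ/√(1−ζ²)) = 63.6%.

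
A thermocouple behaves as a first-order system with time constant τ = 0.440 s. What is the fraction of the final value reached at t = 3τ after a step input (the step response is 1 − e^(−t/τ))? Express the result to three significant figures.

y(t)/y_∞ = 1 − e^(−t/τ) = 1 − e^(−3) = 1 − e^(−3.00) = 0.950.

y/y_∞ ≈ 0.950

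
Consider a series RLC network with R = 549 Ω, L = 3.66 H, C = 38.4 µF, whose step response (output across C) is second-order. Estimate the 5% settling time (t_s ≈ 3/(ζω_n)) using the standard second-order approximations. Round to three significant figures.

t_s ≈ 0.0400 s

For a series RLC circuit (capacitor voltage as output), ω_n = 1/√(LC) = 1/√(3.66 H · 38.4 µF) = 84.4 rad/s.
ζ = (R/2)·√(C/L) = (549/2)·√(38.4 µF/3.66 H) = 0.889.
t_s ≈ 3/(ζω_n) = 0.0400 s.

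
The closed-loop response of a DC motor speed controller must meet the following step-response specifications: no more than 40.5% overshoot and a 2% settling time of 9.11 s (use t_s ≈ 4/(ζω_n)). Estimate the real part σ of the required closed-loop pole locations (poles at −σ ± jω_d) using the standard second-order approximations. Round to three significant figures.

The settling-time spec alone fixes σ = ζω_n = 4/t_s = 4/9.11 = 0.439.
(Overshoot then fixes ζ = 0.276 and hence ω_d = σ·√(1−ζ²)/ζ = 1.53 rad/s.)

σ ≈ 0.439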